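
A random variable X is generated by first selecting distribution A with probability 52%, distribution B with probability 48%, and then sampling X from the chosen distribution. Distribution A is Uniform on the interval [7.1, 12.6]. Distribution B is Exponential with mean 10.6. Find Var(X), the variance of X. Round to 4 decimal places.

55.3840

Per component, A: μ=9.85, E[X²]=99.5433; B: μ=10.6, E[X²]=224.72.
E[X] = 0.52·9.85 + 0.48·10.6 = 10.21.
E[X²] = 0.52·99.5433 + 0.48·224.72 = 159.628.
Var(X) = E[X²] − (E[X])² = 159.628 − 104.244 = 55.384.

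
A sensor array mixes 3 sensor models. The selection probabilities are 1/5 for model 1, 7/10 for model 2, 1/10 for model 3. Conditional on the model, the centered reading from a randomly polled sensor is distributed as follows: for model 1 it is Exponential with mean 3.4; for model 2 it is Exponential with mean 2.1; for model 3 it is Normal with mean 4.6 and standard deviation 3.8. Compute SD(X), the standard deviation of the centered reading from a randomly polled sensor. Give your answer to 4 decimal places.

Per component, 1: μ=3.4, E[X²]=23.12; 2: μ=2.1, E[X²]=8.82; 3: μ=4.6, E[X²]=35.6.
E[X] = 0.2·3.4 + 0.7·2.1 + 0.1·4.6 = 2.61.
E[X²] = 0.2·23.12 + 0.7·8.82 + 0.1·35.6 = 14.358.
Var(X) = E[X²] − (E[X])² = 14.358 − 6.8121 = 7.5459.
SD(X) = √7.5459 = 2.74698.

2.7470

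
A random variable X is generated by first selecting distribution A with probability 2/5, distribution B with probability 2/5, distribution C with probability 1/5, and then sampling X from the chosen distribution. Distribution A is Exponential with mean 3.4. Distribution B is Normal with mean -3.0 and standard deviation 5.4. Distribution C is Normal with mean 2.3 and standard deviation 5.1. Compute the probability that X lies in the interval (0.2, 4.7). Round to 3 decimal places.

Conditional on each component, P(0.2 < X < 4.7): A: 0.691886; B: 0.199782; C: 0.340777.
By total probability, P(0.2 < X < 4.7) = 0.4·0.691886 + 0.4·0.199782 + 0.2·0.340777 = 0.424822.

0.425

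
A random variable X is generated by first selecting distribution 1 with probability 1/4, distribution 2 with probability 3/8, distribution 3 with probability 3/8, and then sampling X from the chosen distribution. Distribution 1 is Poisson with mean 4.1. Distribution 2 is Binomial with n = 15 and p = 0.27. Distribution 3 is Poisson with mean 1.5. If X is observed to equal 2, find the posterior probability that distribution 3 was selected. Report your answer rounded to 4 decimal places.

0.5320

Likelihoods P(X=2 | ·): 1: 0.139293; 2: 0.127972; 3: 0.251021.
Posterior ∝ prior × likelihood. Numerator for 3: 0.375·0.251021 = 0.094133.
Normalizing constant: 0.25·0.139293 + 0.375·0.127972 + 0.375·0.251021 = 0.176946.
P(3 | observation) = 0.094133 / 0.176946 = 0.531988.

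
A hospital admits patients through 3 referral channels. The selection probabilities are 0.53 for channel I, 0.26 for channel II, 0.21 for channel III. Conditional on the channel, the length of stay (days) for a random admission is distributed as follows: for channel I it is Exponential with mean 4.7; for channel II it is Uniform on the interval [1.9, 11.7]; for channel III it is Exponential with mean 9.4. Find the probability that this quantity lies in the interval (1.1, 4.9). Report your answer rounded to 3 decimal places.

Conditional on each channel, P(1.1 < X < 4.9): I: 0.438775; II: 0.306122; III: 0.295804.
By total probability, P(1.1 < X < 4.9) = 0.53·0.438775 + 0.26·0.306122 + 0.21·0.295804 = 0.374261.

0.374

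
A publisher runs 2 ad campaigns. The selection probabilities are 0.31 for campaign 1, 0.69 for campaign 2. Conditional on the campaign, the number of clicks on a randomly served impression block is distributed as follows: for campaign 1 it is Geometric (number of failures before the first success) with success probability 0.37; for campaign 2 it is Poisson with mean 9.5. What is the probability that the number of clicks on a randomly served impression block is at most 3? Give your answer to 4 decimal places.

Conditional on each campaign, P(X ≤ 3): 1: 0.84247; 2: 0.0148596.
By total probability, P(X ≤ 3) = 0.31·0.84247 + 0.69·0.0148596 = 0.271419.

0.2714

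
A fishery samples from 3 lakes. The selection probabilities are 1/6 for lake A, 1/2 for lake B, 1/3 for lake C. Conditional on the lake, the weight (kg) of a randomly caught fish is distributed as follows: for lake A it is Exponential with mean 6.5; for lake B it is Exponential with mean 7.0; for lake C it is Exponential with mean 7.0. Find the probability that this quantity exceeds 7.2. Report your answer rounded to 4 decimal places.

Conditional on each lake, P(X > 7.2): A: 0.33032; B: 0.357517; C: 0.357517.
By total probability, P(X > 7.2) = 0.166667·0.33032 + 0.5·0.357517 + 0.333333·0.357517 = 0.352985.

0.3530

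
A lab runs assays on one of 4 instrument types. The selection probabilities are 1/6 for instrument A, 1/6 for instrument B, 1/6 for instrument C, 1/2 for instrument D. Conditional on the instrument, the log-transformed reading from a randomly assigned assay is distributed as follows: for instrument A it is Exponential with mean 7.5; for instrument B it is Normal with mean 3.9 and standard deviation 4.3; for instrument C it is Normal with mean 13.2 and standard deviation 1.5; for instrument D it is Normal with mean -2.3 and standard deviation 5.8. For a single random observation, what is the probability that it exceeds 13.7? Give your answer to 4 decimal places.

0.0917

Conditional on each instrument, P(X > 13.7): A: 0.160949; B: 0.0113315; C: 0.369441; D: 0.00290229.
By total probability, P(X > 13.7) = 0.166667·0.160949 + 0.166667·0.0113315 + 0.166667·0.369441 + 0.5·0.00290229 = 0.0917381.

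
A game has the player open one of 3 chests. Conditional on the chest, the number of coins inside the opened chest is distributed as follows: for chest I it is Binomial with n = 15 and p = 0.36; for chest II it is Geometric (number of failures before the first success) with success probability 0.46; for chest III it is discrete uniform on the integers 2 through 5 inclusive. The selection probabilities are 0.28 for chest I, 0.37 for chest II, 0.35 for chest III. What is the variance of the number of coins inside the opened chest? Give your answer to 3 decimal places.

5.254

Per component, I: μ=5.4, E[X²]=32.616; II: μ=1.17391, E[X²]=3.93006; III: μ=3.5, E[X²]=13.5.
E[X] = 0.28·5.4 + 0.37·1.17391 + 0.35·3.5 = 3.17135.
E[X²] = 0.28·32.616 + 0.37·3.93006 + 0.35·13.5 = 15.3116.
Var(X) = E[X²] − (E[X])² = 15.3116 − 10.0574 = 5.25415.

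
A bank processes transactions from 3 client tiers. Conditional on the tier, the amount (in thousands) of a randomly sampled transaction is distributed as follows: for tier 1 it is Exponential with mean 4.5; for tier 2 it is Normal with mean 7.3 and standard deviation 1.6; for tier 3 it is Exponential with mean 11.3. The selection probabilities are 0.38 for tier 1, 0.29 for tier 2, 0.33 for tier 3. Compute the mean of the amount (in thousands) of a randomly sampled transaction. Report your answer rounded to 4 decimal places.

7.5560

Component means — 1: 4.5; 2: 7.3; 3: 11.3.
E[X] = 0.38·4.5 + 0.29·7.3 + 0.33·11.3 = 7.556.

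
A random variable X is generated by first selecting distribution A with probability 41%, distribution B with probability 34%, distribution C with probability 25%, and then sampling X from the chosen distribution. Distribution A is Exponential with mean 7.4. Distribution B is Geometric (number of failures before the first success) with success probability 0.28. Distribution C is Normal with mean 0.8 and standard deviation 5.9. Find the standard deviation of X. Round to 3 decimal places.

Per component, A: μ=7.4, E[X²]=109.52; B: μ=2.57143, E[X²]=15.7959; C: μ=0.8, E[X²]=35.45.
E[X] = 0.41·7.4 + 0.34·2.57143 + 0.25·0.8 = 4.10829.
E[X²] = 0.41·109.52 + 0.34·15.7959 + 0.25·35.45 = 59.1363.
Var(X) = E[X²] − (E[X])² = 59.1363 − 16.878 = 42.2583.
SD(X) = √42.2583 = 6.50064.

6.501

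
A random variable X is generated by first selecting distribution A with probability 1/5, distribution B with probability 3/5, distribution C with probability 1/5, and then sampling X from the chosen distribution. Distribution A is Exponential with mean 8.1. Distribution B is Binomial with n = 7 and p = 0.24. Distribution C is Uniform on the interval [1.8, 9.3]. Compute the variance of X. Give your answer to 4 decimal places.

21.8289

Per component, A: μ=8.1, E[X²]=131.22; B: μ=1.68, E[X²]=4.0992; C: μ=5.55, E[X²]=35.49.
E[X] = 0.2·8.1 + 0.6·1.68 + 0.2·5.55 = 3.738.
E[X²] = 0.2·131.22 + 0.6·4.0992 + 0.2·35.49 = 35.8015.
Var(X) = E[X²] − (E[X])² = 35.8015 − 13.9726 = 21.8289.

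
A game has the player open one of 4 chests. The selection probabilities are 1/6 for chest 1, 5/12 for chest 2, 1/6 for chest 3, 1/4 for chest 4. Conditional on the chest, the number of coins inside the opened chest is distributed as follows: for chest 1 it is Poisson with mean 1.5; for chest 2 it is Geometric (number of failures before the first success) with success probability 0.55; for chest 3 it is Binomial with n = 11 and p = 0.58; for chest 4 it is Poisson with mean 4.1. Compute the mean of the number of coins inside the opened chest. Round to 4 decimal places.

2.6792

Component means — 1: 1.5; 2: 0.818182; 3: 6.38; 4: 4.1.
E[X] = 0.166667·1.5 + 0.416667·0.818182 + 0.166667·6.38 + 0.25·4.1 = 2.67924.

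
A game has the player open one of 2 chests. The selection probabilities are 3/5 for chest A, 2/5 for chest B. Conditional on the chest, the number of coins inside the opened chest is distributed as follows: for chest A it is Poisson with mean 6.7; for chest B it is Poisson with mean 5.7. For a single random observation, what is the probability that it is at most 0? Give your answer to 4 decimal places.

Conditional on each chest, P(X ≤ 0): A: 0.00123091; B: 0.00334597.
By total probability, P(X ≤ 0) = 0.6·0.00123091 + 0.4·0.00334597 = 0.00207693.

0.0021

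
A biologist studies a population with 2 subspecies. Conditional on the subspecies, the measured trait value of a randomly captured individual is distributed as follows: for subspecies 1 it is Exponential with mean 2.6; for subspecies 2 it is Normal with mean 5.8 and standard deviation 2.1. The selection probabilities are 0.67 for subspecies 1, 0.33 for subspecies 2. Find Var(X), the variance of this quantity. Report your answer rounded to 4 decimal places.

8.2486

Per component, 1: μ=2.6, E[X²]=13.52; 2: μ=5.8, E[X²]=38.05.
E[X] = 0.67·2.6 + 0.33·5.8 = 3.656.
E[X²] = 0.67·13.52 + 0.33·38.05 = 21.6149.
Var(X) = E[X²] − (E[X])² = 21.6149 − 13.3663 = 8.24856.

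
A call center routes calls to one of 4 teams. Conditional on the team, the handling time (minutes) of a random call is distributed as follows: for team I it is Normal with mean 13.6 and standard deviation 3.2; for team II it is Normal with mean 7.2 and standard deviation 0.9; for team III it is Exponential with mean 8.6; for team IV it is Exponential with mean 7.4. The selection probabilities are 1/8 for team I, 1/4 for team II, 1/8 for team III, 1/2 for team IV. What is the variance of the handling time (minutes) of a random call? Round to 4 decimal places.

Per component, I: μ=13.6, E[X²]=195.2; II: μ=7.2, E[X²]=52.65; III: μ=8.6, E[X²]=147.92; IV: μ=7.4, E[X²]=109.52.
E[X] = 0.125·13.6 + 0.25·7.2 + 0.125·8.6 + 0.5·7.4 = 8.275.
E[X²] = 0.125·195.2 + 0.25·52.65 + 0.125·147.92 + 0.5·109.52 = 110.812.
Var(X) = E[X²] − (E[X])² = 110.812 − 68.4756 = 42.3369.

42.3369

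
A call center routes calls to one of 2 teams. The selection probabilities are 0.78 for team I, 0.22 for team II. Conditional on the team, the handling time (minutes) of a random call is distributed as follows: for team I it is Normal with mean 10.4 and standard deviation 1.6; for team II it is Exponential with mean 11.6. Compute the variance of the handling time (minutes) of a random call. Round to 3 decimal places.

Per component, I: μ=10.4, E[X²]=110.72; II: μ=11.6, E[X²]=269.12.
E[X] = 0.78·10.4 + 0.22·11.6 = 10.664.
E[X²] = 0.78·110.72 + 0.22·269.12 = 145.568.
Var(X) = E[X²] − (E[X])² = 145.568 − 113.721 = 31.8471.

31.847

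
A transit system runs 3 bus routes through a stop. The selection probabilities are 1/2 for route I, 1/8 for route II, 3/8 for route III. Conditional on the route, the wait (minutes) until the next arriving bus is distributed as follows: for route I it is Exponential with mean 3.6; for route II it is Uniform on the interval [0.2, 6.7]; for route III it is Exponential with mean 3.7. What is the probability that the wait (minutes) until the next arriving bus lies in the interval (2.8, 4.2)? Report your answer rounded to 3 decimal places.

0.156

Conditional on each route, P(2.8 < X < 4.2): I: 0.148023; II: 0.215385; III: 0.147807.
By total probability, P(2.8 < X < 4.2) = 0.5·0.148023 + 0.125·0.215385 + 0.375·0.147807 = 0.156362.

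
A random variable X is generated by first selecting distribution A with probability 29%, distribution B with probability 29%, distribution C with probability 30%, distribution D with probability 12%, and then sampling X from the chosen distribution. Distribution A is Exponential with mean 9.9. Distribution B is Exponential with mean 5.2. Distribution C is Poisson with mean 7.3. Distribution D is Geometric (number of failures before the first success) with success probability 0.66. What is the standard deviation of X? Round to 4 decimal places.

Per component, A: μ=9.9, E[X²]=196.02; B: μ=5.2, E[X²]=54.08; C: μ=7.3, E[X²]=60.59; D: μ=0.515152, E[X²]=1.04591.
E[X] = 0.29·9.9 + 0.29·5.2 + 0.3·7.3 + 0.12·0.515152 = 6.63082.
E[X²] = 0.29·196.02 + 0.29·54.08 + 0.3·60.59 + 0.12·1.04591 = 90.8315.
Var(X) = E[X²] − (E[X])² = 90.8315 − 43.9677 = 46.8638.
SD(X) = √46.8638 = 6.84571.

6.8457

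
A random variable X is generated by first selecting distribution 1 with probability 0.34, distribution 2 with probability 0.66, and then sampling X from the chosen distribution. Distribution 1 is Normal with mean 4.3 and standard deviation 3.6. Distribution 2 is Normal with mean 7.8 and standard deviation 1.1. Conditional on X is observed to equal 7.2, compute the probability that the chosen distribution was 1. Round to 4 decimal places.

0.1166

Likelihoods f(7.2 | ·): 1: 0.0801118; 2: 0.312544.
Posterior ∝ prior × likelihood. Numerator for 1: 0.34·0.0801118 = 0.027238.
Normalizing constant: 0.34·0.0801118 + 0.66·0.312544 = 0.233517.
P(1 | observation) = 0.027238 / 0.233517 = 0.116642.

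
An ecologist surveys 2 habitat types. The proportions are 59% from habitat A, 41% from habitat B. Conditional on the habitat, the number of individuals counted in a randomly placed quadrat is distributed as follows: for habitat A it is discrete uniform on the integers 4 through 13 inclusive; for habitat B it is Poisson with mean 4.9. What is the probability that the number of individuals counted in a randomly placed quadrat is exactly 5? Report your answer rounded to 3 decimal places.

0.131

Conditional on each habitat, P(X = 5): A: 0.1; B: 0.17529.
By total probability, P(X = 5) = 0.59·0.1 + 0.41·0.17529 = 0.130869.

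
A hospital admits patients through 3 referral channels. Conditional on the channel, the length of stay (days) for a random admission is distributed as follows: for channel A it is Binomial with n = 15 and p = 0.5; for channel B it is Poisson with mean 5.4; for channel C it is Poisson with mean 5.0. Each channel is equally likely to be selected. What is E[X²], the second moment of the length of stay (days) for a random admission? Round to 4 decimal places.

41.5200

For each component E[X²] = Var + (mean)², giving A: 60; B: 34.56; C: 30.
Overall E[X²] = 0.333333·60 + 0.333333·34.56 + 0.333333·30 = 41.52.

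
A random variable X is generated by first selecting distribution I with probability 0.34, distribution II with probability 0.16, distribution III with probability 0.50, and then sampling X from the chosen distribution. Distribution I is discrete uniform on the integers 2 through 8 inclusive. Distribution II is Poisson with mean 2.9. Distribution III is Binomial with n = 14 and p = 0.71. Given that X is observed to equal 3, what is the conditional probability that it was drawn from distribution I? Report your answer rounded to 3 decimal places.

Likelihoods P(X=3 | ·): I: 0.142857; II: 0.22366; III: 0.000158948.
Posterior ∝ prior × likelihood. Numerator for I: 0.34·0.142857 = 0.0485714.
Normalizing constant: 0.34·0.142857 + 0.16·0.22366 + 0.5·0.000158948 = 0.0844365.
P(I | observation) = 0.0485714 / 0.0844365 = 0.575242.

0.575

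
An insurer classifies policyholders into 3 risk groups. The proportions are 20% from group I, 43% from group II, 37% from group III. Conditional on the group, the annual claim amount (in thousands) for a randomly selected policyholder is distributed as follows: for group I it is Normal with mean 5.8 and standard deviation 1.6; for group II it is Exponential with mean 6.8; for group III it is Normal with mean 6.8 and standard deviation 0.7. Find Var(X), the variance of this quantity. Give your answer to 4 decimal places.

Per component, I: μ=5.8, E[X²]=36.2; II: μ=6.8, E[X²]=92.48; III: μ=6.8, E[X²]=46.73.
E[X] = 0.2·5.8 + 0.43·6.8 + 0.37·6.8 = 6.6.
E[X²] = 0.2·36.2 + 0.43·92.48 + 0.37·46.73 = 64.2965.
Var(X) = E[X²] − (E[X])² = 64.2965 − 43.56 = 20.7365.

20.7365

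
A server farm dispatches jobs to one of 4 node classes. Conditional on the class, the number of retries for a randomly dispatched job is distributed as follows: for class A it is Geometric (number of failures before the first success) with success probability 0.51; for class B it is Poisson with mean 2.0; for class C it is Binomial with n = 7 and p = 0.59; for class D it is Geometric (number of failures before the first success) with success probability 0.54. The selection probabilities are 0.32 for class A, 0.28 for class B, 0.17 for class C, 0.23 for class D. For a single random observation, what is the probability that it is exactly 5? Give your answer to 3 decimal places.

0.060

Conditional on each class, P(X = 5): A: 0.0144062; B: 0.0360894; C: 0.252375; D: 0.011122.
By total probability, P(X = 5) = 0.32·0.0144062 + 0.28·0.0360894 + 0.17·0.252375 + 0.23·0.011122 = 0.0601769.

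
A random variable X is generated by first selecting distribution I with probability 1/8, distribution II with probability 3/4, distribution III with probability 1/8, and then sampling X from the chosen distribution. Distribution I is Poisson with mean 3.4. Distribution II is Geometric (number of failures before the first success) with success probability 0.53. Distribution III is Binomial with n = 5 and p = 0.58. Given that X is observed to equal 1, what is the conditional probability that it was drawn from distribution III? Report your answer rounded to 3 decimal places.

Likelihoods P(X=1 | ·): I: 0.113469; II: 0.2491; III: 0.0902392.
Posterior ∝ prior × likelihood. Numerator for III: 0.125·0.0902392 = 0.0112799.
Normalizing constant: 0.125·0.113469 + 0.75·0.2491 + 0.125·0.0902392 = 0.212289.
P(III | observation) = 0.0112799 / 0.212289 = 0.0531347.

0.053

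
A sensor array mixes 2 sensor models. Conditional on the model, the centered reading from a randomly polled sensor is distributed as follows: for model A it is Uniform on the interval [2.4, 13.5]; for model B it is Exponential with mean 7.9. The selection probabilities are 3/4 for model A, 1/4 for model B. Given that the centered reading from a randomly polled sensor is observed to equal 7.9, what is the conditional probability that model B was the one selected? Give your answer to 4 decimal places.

0.1470

Likelihoods f(7.9 | ·): A: 0.0900901; B: 0.046567.
Posterior ∝ prior × likelihood. Numerator for B: 0.25·0.046567 = 0.0116418.
Normalizing constant: 0.75·0.0900901 + 0.25·0.046567 = 0.0792093.
P(B | observation) = 0.0116418 / 0.0792093 = 0.146975.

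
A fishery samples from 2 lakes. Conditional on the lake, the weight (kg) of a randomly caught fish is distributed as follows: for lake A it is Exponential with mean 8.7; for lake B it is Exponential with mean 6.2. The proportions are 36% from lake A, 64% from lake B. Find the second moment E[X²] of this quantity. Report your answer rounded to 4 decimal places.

103.7000

For each component E[X²] = Var + (mean)², giving A: 151.38; B: 76.88.
Overall E[X²] = 0.36·151.38 + 0.64·76.88 = 103.7.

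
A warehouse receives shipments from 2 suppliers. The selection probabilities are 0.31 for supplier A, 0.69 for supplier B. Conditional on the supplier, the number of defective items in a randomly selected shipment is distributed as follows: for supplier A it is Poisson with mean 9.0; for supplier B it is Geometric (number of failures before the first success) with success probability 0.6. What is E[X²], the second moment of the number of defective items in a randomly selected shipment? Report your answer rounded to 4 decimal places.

For each component E[X²] = Var + (mean)², giving A: 90; B: 1.55556.
Overall E[X²] = 0.31·90 + 0.69·1.55556 = 28.9733.

28.9733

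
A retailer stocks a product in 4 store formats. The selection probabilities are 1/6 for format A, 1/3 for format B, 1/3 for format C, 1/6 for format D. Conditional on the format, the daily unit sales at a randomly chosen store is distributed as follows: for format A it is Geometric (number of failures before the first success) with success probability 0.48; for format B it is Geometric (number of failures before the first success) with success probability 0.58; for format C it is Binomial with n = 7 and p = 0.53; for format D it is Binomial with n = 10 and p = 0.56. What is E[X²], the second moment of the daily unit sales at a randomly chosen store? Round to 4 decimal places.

For each component E[X²] = Var + (mean)², giving A: 3.43056; B: 1.77289; C: 15.5078; D: 33.824.
Overall E[X²] = 0.166667·3.43056 + 0.333333·1.77289 + 0.333333·15.5078 + 0.166667·33.824 = 11.9693.

11.9693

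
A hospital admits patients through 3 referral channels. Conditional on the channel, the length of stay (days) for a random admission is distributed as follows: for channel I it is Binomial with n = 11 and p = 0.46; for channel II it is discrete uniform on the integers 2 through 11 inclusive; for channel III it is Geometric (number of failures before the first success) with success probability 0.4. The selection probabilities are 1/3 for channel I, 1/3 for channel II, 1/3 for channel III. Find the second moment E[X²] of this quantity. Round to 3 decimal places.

For each component E[X²] = Var + (mean)², giving I: 28.336; II: 50.5; III: 6.
Overall E[X²] = 0.333333·28.336 + 0.333333·50.5 + 0.333333·6 = 28.2787.

28.279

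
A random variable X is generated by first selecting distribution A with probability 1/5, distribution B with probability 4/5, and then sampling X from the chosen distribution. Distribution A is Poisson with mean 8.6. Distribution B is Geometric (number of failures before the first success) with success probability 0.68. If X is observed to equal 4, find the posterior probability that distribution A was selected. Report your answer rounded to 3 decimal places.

Likelihoods P(X=4 | ·): A: 0.0419614; B: 0.00713032.
Posterior ∝ prior × likelihood. Numerator for A: 0.2·0.0419614 = 0.00839228.
Normalizing constant: 0.2·0.0419614 + 0.8·0.00713032 = 0.0140965.
P(A | observation) = 0.00839228 / 0.0140965 = 0.595344.

0.595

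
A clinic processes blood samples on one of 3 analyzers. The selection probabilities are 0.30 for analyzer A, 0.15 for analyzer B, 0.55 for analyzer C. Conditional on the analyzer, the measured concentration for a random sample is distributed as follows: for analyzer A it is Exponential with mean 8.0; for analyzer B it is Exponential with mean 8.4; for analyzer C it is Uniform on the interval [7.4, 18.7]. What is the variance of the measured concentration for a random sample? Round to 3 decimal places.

41.635

Per component, A: μ=8, E[X²]=128; B: μ=8.4, E[X²]=141.12; C: μ=13.05, E[X²]=180.943.
E[X] = 0.3·8 + 0.15·8.4 + 0.55·13.05 = 10.8375.
E[X²] = 0.3·128 + 0.15·141.12 + 0.55·180.943 = 159.087.
Var(X) = E[X²] − (E[X])² = 159.087 − 117.451 = 41.6354.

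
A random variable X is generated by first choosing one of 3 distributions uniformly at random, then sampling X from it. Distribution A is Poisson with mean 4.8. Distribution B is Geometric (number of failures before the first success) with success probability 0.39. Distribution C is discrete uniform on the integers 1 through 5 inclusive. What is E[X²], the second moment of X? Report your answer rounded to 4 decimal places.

For each component E[X²] = Var + (mean)², giving A: 27.84; B: 6.45694; C: 11.
Overall E[X²] = 0.333333·27.84 + 0.333333·6.45694 + 0.333333·11 = 15.099.

15.0990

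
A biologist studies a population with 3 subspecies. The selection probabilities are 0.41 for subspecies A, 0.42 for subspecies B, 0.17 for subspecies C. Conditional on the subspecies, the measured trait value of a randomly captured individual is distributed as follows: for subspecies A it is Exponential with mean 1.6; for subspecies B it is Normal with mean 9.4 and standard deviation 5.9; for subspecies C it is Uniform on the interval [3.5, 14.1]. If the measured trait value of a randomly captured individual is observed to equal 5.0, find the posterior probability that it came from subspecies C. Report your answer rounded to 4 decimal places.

0.3286

Likelihoods f(5.0 | ·): A: 0.0274606; B: 0.0512022; C: 0.0943396.
Posterior ∝ prior × likelihood. Numerator for C: 0.17·0.0943396 = 0.0160377.
Normalizing constant: 0.41·0.0274606 + 0.42·0.0512022 + 0.17·0.0943396 = 0.0488015.
P(C | observation) = 0.0160377 / 0.0488015 = 0.328632.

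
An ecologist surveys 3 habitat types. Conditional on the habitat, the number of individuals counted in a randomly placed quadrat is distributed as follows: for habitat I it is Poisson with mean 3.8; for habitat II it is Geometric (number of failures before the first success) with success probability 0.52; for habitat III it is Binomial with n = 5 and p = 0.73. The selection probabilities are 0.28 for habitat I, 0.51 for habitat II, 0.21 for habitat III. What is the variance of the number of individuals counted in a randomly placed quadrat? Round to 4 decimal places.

Per component, I: μ=3.8, E[X²]=18.24; II: μ=0.923077, E[X²]=2.62722; III: μ=3.65, E[X²]=14.308.
E[X] = 0.28·3.8 + 0.51·0.923077 + 0.21·3.65 = 2.30127.
E[X²] = 0.28·18.24 + 0.51·2.62722 + 0.21·14.308 = 9.45176.
Var(X) = E[X²] − (E[X])² = 9.45176 − 5.29584 = 4.15592.

4.1559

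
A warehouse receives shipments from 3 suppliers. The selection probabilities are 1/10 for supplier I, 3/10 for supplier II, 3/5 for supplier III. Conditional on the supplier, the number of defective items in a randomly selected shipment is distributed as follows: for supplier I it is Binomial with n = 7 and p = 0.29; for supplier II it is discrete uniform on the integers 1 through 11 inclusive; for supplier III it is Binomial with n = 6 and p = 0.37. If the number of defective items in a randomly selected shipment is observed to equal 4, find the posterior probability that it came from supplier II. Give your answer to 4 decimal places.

Likelihoods P(X=4 | ·): I: 0.0886003; II: 0.0909091; III: 0.111578.
Posterior ∝ prior × likelihood. Numerator for II: 0.3·0.0909091 = 0.0272727.
Normalizing constant: 0.1·0.0886003 + 0.3·0.0909091 + 0.6·0.111578 = 0.10308.
P(II | observation) = 0.0272727 / 0.10308 = 0.264579.

0.2646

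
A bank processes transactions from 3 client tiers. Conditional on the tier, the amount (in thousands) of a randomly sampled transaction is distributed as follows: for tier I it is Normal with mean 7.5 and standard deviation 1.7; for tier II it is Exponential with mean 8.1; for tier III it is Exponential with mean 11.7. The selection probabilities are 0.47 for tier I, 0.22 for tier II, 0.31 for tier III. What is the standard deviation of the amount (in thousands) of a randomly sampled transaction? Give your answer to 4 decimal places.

7.8562

Per component, I: μ=7.5, E[X²]=59.14; II: μ=8.1, E[X²]=131.22; III: μ=11.7, E[X²]=273.78.
E[X] = 0.47·7.5 + 0.22·8.1 + 0.31·11.7 = 8.934.
E[X²] = 0.47·59.14 + 0.22·131.22 + 0.31·273.78 = 141.536.
Var(X) = E[X²] − (E[X])² = 141.536 − 79.8164 = 61.7196.
SD(X) = √61.7196 = 7.85619.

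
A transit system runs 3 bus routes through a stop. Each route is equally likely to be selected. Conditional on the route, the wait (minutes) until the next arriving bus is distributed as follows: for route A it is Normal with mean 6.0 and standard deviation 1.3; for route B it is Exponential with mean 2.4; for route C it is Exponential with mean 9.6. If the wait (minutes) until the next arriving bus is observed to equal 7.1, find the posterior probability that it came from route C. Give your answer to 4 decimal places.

Likelihoods f(7.1 | ·): A: 0.214533; B: 0.0216272; C: 0.0497201.
Posterior ∝ prior × likelihood. Numerator for C: 0.333333·0.0497201 = 0.0165734.
Normalizing constant: 0.333333·0.214533 + 0.333333·0.0216272 + 0.333333·0.0497201 = 0.0952935.
P(C | observation) = 0.0165734 / 0.0952935 = 0.173919.

0.1739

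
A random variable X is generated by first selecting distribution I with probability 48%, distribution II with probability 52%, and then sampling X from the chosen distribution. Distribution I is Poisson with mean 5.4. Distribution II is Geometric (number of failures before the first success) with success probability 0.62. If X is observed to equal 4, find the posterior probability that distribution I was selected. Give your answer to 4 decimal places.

Likelihoods P(X=4 | ·): I: 0.16002; II: 0.0129278.
Posterior ∝ prior × likelihood. Numerator for I: 0.48·0.16002 = 0.0768095.
Normalizing constant: 0.48·0.16002 + 0.52·0.0129278 = 0.083532.
P(I | observation) = 0.0768095 / 0.083532 = 0.919522.

0.9195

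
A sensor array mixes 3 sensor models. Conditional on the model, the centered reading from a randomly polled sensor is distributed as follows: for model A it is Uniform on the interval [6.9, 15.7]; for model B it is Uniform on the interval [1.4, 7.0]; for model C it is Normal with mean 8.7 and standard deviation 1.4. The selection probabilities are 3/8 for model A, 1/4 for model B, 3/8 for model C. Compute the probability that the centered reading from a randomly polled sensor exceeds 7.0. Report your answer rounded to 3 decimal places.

0.704

Conditional on each model, P(X > 7.0): A: 0.988636; B: 0; C: 0.887681.
By total probability, P(X > 7.0) = 0.375·0.988636 + 0.25·0 + 0.375·0.887681 = 0.703619.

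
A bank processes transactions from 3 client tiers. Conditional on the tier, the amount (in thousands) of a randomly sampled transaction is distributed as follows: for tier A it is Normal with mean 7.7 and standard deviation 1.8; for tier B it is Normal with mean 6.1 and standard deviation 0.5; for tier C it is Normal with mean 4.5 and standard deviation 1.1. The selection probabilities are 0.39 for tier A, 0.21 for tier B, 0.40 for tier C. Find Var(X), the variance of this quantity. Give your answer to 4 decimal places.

Per component, A: μ=7.7, E[X²]=62.53; B: μ=6.1, E[X²]=37.46; C: μ=4.5, E[X²]=21.46.
E[X] = 0.39·7.7 + 0.21·6.1 + 0.4·4.5 = 6.084.
E[X²] = 0.39·62.53 + 0.21·37.46 + 0.4·21.46 = 40.8373.
Var(X) = E[X²] − (E[X])² = 40.8373 − 37.0151 = 3.82224.

3.8222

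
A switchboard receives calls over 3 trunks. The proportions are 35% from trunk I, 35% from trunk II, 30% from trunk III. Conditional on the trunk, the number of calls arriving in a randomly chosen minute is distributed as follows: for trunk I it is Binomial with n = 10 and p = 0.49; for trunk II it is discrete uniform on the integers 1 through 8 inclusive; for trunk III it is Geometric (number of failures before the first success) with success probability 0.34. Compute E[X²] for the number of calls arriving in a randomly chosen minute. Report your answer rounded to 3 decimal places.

21.046

For each component E[X²] = Var + (mean)², giving I: 26.509; II: 25.5; III: 9.47751.
Overall E[X²] = 0.35·26.509 + 0.35·25.5 + 0.3·9.47751 = 21.0464.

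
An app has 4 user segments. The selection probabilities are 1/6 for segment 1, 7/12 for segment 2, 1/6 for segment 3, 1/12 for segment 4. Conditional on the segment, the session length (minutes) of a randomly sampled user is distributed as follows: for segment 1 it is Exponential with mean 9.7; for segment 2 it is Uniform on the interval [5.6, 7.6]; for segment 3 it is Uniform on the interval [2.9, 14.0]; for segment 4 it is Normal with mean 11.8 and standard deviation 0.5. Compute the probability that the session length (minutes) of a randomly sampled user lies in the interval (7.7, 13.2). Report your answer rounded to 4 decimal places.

Conditional on each segment, P(7.7 < X < 13.2): 1: 0.195668; 2: 0; 3: 0.495495; 4: 0.997445.
By total probability, P(7.7 < X < 13.2) = 0.166667·0.195668 + 0.583333·0 + 0.166667·0.495495 + 0.0833333·0.997445 = 0.198314.

0.1983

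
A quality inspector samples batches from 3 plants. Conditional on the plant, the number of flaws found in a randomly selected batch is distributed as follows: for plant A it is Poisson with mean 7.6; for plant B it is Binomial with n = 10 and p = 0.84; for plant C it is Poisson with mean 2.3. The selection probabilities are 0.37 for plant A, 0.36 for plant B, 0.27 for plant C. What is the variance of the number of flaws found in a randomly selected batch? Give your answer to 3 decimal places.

10.425

Per component, A: μ=7.6, E[X²]=65.36; B: μ=8.4, E[X²]=71.904; C: μ=2.3, E[X²]=7.59.
E[X] = 0.37·7.6 + 0.36·8.4 + 0.27·2.3 = 6.457.
E[X²] = 0.37·65.36 + 0.36·71.904 + 0.27·7.59 = 52.1179.
Var(X) = E[X²] − (E[X])² = 52.1179 − 41.6928 = 10.4251.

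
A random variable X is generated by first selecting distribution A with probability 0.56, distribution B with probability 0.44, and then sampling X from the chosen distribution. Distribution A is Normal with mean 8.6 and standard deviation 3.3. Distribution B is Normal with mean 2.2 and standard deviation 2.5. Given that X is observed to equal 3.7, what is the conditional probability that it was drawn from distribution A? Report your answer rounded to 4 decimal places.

Likelihoods f(3.7 | ·): A: 0.0401454; B: 0.13329.
Posterior ∝ prior × likelihood. Numerator for A: 0.56·0.0401454 = 0.0224814.
Normalizing constant: 0.56·0.0401454 + 0.44·0.13329 = 0.0811289.
P(A | observation) = 0.0224814 / 0.0811289 = 0.277107.

0.2771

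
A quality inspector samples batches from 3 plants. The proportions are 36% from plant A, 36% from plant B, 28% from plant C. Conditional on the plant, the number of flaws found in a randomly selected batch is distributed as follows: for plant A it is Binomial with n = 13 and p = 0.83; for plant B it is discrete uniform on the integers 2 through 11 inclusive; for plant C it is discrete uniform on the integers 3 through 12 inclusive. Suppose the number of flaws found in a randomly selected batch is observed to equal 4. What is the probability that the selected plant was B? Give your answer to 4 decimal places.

0.5624

Likelihoods P(X=4 | ·): A: 4.02401e-05; B: 0.1; C: 0.1.
Posterior ∝ prior × likelihood. Numerator for B: 0.36·0.1 = 0.036.
Normalizing constant: 0.36·4.02401e-05 + 0.36·0.1 + 0.28·0.1 = 0.0640145.
P(B | observation) = 0.036 / 0.0640145 = 0.562373.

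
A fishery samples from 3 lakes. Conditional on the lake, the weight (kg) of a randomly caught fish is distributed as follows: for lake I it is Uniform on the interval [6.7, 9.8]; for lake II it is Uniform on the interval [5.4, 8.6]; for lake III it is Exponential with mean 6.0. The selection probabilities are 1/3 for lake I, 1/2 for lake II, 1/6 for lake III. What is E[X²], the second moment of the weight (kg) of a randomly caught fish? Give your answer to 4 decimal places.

For each component E[X²] = Var + (mean)², giving I: 68.8633; II: 49.8533; III: 72.
Overall E[X²] = 0.333333·68.8633 + 0.5·49.8533 + 0.166667·72 = 59.8811.

59.8811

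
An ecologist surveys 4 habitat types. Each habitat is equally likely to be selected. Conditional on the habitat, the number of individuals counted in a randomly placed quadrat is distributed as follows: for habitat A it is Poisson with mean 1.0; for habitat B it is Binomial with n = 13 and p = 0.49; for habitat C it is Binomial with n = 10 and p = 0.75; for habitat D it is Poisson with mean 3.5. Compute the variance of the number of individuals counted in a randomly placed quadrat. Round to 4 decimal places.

8.8341

Per component, A: μ=1, E[X²]=2; B: μ=6.37, E[X²]=43.8256; C: μ=7.5, E[X²]=58.125; D: μ=3.5, E[X²]=15.75.
E[X] = 0.25·1 + 0.25·6.37 + 0.25·7.5 + 0.25·3.5 = 4.5925.
E[X²] = 0.25·2 + 0.25·43.8256 + 0.25·58.125 + 0.25·15.75 = 29.9252.
Var(X) = E[X²] − (E[X])² = 29.9252 − 21.0911 = 8.83409.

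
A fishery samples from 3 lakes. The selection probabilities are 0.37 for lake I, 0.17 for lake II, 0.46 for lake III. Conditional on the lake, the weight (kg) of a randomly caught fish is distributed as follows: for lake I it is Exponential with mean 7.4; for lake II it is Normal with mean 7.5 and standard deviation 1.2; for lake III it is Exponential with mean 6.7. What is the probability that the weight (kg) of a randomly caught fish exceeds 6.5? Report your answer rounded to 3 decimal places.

Conditional on each lake, P(X > 6.5): I: 0.415456; II: 0.797672; III: 0.379026.
By total probability, P(X > 6.5) = 0.37·0.415456 + 0.17·0.797672 + 0.46·0.379026 = 0.463675.

0.464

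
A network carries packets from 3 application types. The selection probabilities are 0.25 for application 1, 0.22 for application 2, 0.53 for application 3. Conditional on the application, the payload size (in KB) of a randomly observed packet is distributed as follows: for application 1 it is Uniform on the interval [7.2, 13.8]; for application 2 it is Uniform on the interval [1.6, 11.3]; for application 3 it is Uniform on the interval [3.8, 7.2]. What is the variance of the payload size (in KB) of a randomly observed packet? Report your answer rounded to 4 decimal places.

7.4629

Per component, 1: μ=10.5, E[X²]=113.88; 2: μ=6.45, E[X²]=49.4433; 3: μ=5.5, E[X²]=31.2133.
E[X] = 0.25·10.5 + 0.22·6.45 + 0.53·5.5 = 6.959.
E[X²] = 0.25·113.88 + 0.22·49.4433 + 0.53·31.2133 = 55.8906.
Var(X) = E[X²] − (E[X])² = 55.8906 − 48.4277 = 7.46292.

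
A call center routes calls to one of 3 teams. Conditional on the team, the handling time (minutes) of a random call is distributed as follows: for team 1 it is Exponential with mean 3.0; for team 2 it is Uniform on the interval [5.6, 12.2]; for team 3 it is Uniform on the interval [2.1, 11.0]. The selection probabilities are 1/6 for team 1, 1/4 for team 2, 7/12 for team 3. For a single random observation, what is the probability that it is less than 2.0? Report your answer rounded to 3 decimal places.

Conditional on each team, P(X < 2.0): 1: 0.486583; 2: 0; 3: 0.
By total probability, P(X < 2.0) = 0.166667·0.486583 + 0.25·0 + 0.583333·0 = 0.0810971.

0.081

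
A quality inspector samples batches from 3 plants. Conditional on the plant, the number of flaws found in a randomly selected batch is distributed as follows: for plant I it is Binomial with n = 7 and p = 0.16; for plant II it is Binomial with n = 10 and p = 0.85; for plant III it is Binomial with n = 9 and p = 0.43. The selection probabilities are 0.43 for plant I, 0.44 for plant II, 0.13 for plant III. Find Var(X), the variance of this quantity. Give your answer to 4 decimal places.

13.2059

Per component, I: μ=1.12, E[X²]=2.1952; II: μ=8.5, E[X²]=73.525; III: μ=3.87, E[X²]=17.1828.
E[X] = 0.43·1.12 + 0.44·8.5 + 0.13·3.87 = 4.7247.
E[X²] = 0.43·2.1952 + 0.44·73.525 + 0.13·17.1828 = 35.5287.
Var(X) = E[X²] − (E[X])² = 35.5287 − 22.3228 = 13.2059.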